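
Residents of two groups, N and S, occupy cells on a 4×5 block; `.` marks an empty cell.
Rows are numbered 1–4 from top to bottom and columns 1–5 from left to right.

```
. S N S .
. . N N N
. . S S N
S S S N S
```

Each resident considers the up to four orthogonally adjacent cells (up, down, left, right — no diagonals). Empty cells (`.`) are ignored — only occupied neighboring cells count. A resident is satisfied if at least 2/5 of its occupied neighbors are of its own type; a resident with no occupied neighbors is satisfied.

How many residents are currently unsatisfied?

Row 1: (1,2)S 0/1 not · (1,3)N 1/3 not · (1,4)S 0/2 not
Row 2: (2,3)N 2/3 satisfied · (2,4)N 2/4 satisfied · (2,5)N 2/2 satisfied
Row 3: (3,3)S 2/3 satisfied · (3,4)S 1/4 not · (3,5)N 1/3 not
Row 4: (4,1)S 1/1 satisfied · (4,2)S 2/2 satisfied · (4,3)S 2/3 satisfied · (4,4)N 0/3 not · (4,5)S 0/2 not
Unsatisfied: (1,2), (1,3), (1,4), (3,4), (3,5), (4,4), (4,5) — 7 in total.

7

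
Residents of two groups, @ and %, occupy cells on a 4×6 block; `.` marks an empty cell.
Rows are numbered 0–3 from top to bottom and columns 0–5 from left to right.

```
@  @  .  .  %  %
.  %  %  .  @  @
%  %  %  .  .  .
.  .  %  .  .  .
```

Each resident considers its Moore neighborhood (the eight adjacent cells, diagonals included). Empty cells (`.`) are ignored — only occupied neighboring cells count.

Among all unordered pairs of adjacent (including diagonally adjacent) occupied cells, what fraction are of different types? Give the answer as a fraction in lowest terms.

Scan each occupied cell's neighbors to the right and below (and the two forward diagonals) so each pair is counted once.
Row 0: @(0,0)–@(0,1)= @(0,0)–%(1,1)≠ @(0,1)–%(1,1)≠ @(0,1)–%(1,2)≠ %(0,4)–%(0,5)= %(0,4)–@(1,4)≠ %(0,4)–@(1,5)≠ %(0,5)–@(1,5)≠ %(0,5)–@(1,4)≠  → 7/9 unlike.
Row 1: %(1,1)–%(1,2)= %(1,1)–%(2,1)= %(1,1)–%(2,2)= %(1,1)–%(2,0)= %(1,2)–%(2,2)= %(1,2)–%(2,1)= @(1,4)–@(1,5)=  → 0/7 unlike.
Row 2: %(2,0)–%(2,1)= %(2,1)–%(2,2)= %(2,1)–%(3,2)= %(2,2)–%(3,2)=  → 0/4 unlike.
Total adjacent occupied pairs: 20; unlike-type pairs: 7.
7/20 is already in lowest terms.

7/20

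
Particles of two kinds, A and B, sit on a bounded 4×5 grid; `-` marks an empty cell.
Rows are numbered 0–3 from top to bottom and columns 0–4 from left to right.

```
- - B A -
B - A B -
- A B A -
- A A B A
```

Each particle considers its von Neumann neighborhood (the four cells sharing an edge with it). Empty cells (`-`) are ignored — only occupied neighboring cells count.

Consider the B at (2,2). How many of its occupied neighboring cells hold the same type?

Occupied neighbors of (2,2): (1,2)=A, (3,2)=A, (2,1)=A, (2,3)=A.
Same type (B): 0 of 4.

0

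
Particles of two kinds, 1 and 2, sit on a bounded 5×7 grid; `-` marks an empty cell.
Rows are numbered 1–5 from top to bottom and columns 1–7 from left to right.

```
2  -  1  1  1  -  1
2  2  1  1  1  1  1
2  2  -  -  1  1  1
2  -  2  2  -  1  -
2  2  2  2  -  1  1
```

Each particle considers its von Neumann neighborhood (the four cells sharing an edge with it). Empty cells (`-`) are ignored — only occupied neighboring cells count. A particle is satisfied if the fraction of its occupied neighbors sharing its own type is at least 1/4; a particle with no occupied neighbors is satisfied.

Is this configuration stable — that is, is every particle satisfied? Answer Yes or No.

Yes

(1,1)2 1/1 ✓
(1,3)1 2/2 ✓
(1,4)1 3/3 ✓
(1,5)1 2/2 ✓
(1,7)1 1/1 ✓
(2,1)2 3/3 ✓
(2,2)2 2/3 ✓
(2,3)1 2/3 ✓
(2,4)1 3/3 ✓
(2,5)1 4/4 ✓
(2,6)1 3/3 ✓
(2,7)1 3/3 ✓
(3,1)2 3/3 ✓
(3,2)2 2/2 ✓
(3,5)1 2/2 ✓
(3,6)1 4/4 ✓
(3,7)1 2/2 ✓
(4,1)2 2/2 ✓
(4,3)2 2/2 ✓
(4,4)2 2/2 ✓
(4,6)1 2/2 ✓
(5,1)2 2/2 ✓
(5,2)2 2/2 ✓
(5,3)2 3/3 ✓
(5,4)2 2/2 ✓
(5,6)1 2/2 ✓
(5,7)1 1/1 ✓
All meet the threshold, so the configuration is stable.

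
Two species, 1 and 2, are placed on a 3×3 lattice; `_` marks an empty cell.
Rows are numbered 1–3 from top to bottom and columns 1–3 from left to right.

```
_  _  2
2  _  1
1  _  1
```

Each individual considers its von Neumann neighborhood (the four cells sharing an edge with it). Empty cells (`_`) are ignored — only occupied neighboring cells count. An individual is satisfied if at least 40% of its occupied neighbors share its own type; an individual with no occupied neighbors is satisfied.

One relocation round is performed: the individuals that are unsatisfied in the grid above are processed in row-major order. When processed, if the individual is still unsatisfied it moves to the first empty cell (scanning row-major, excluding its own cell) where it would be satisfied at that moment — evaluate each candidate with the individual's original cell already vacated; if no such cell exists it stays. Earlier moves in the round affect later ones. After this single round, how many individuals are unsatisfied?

Initially unsatisfied (in order): (1,3), (2,1), (3,1).
  (1,3) → (1,1).
  (2,1): now satisfied by earlier moves; stays.
  (3,1) → (1,3).
Resulting grid:
2 _ 1
2 _ 1
_ _ 1
All satisfied now.

0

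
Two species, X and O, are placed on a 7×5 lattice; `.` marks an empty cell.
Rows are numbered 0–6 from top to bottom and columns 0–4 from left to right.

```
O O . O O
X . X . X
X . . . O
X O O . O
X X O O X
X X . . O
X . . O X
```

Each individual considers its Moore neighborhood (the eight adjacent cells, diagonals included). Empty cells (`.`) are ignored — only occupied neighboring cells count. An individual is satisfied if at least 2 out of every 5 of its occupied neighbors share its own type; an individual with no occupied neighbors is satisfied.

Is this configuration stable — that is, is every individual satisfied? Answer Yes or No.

(0,0)O 1/2 ✓
(0,1)O 1/3 ✗
(0,3)O 1/3 ✗
(0,4)O 1/2 ✓
(1,0)X 1/3 ✗
(1,2)X 0/2 ✗
(1,4)X 0/3 ✗
(2,0)X 2/3 ✓
(2,4)O 1/2 ✓
(3,0)X 3/4 ✓
(3,1)O 2/6 ✗
(3,2)O 3/4 ✓
(3,4)O 2/3 ✓
(4,0)X 4/5 ✓
(4,1)X 4/7 ✓
(4,2)O 3/5 ✓
(4,3)O 4/5 ✓
(4,4)X 0/3 ✗
(5,0)X 4/4 ✓
(5,1)X 4/5 ✓
(5,4)O 2/4 ✓
(6,0)X 2/2 ✓
(6,3)O 1/2 ✓
(6,4)X 0/2 ✗
For instance (0,1) has only 1/3 same-type neighbors, below 2/5.

No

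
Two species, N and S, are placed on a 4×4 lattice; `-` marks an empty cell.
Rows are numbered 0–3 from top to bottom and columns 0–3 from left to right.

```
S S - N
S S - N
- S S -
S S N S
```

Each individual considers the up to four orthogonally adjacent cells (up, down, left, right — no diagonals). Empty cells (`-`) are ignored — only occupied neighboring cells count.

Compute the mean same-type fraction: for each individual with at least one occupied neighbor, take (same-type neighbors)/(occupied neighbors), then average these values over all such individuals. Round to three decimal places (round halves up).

Row 0: (0,0)S 2/2 · (0,1)S 2/2 · (0,3)N 1/1
Row 1: (1,0)S 2/2 · (1,1)S 3/3 · (1,3)N 1/1
Row 2: (2,1)S 3/3 · (2,2)S 1/2
Row 3: (3,0)S 1/1 · (3,1)S 2/3 · (3,2)N 0/3 · (3,3)S 0/1
Sum over 12 individuals: 2/2 + 2/2 + 1/1 + 2/2 + 3/3 + 1/1 + 3/3 + 1/2 + 1/1 + 2/3 + 0/3 + 0/1 = 55/6; mean = 55/6 ÷ 12 = 55/72 = 0.763888… → 0.764.

0.764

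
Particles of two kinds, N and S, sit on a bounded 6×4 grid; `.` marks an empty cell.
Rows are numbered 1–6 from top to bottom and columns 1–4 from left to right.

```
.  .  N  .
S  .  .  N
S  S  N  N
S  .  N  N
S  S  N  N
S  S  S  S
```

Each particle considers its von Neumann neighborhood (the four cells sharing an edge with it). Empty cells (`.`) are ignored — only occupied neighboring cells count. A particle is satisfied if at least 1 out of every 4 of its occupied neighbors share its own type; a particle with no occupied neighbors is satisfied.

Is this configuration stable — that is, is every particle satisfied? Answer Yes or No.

Yes

(1,3)N 0/0 ✓
(2,1)S 1/1 ✓
(2,4)N 1/1 ✓
(3,1)S 3/3 ✓
(3,2)S 1/2 ✓
(3,3)N 2/3 ✓
(3,4)N 3/3 ✓
(4,1)S 2/2 ✓
(4,3)N 3/3 ✓
(4,4)N 3/3 ✓
(5,1)S 3/3 ✓
(5,2)S 2/3 ✓
(5,3)N 2/4 ✓
(5,4)N 2/3 ✓
(6,1)S 2/2 ✓
(6,2)S 3/3 ✓
(6,3)S 2/3 ✓
(6,4)S 1/2 ✓
All meet the threshold, so the configuration is stable.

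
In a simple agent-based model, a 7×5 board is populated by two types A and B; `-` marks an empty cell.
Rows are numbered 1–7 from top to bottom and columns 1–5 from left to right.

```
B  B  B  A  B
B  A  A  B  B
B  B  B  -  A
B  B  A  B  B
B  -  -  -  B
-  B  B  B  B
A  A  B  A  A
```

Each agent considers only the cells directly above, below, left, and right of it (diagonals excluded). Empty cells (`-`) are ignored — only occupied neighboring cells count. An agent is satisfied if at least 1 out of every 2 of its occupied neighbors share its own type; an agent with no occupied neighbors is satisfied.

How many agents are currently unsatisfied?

(1,1)B 2/2 ✓
(1,2)B 2/3 ✓
(1,3)B 1/3 ✗
(1,4)A 0/3 ✗
(1,5)B 1/2 ✓
(2,1)B 2/3 ✓
(2,2)A 1/4 ✗
(2,3)A 1/4 ✗
(2,4)B 1/3 ✗
(2,5)B 2/3 ✓
(3,1)B 3/3 ✓
(3,2)B 3/4 ✓
(3,3)B 1/3 ✗
(3,5)A 0/2 ✗
(4,1)B 3/3 ✓
(4,2)B 2/3 ✓
(4,3)A 0/3 ✗
(4,4)B 1/2 ✓
(4,5)B 2/3 ✓
(5,1)B 1/1 ✓
(5,5)B 2/2 ✓
(6,2)B 1/2 ✓
(6,3)B 3/3 ✓
(6,4)B 2/3 ✓
(6,5)B 2/3 ✓
(7,1)A 1/1 ✓
(7,2)A 1/3 ✗
(7,3)B 1/3 ✗
(7,4)A 1/3 ✗
(7,5)A 1/2 ✓
Unsatisfied: (1,3), (1,4), (2,2), (2,3), (2,4), (3,3), (3,5), (4,3), (7,2), (7,3), (7,4) — 11 in total.

11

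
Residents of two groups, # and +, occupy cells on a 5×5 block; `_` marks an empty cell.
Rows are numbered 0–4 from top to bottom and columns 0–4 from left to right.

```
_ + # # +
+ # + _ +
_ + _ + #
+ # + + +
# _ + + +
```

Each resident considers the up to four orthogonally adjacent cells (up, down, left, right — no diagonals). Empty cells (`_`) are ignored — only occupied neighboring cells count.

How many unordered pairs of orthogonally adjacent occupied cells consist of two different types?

14

Scan each occupied cell's neighbors to the right and below so each pair is counted once.
From row 0: 4 unlike of 6 pairs (running 4/6).
From row 1: 4 unlike of 4 pairs (running 8/10).
From row 2: 3 unlike of 4 pairs (running 11/14).
From row 3: 3 unlike of 8 pairs (running 14/22).
From row 4: 0 unlike of 2 pairs (running 14/24).
Total adjacent occupied pairs: 24; unlike-type pairs: 14.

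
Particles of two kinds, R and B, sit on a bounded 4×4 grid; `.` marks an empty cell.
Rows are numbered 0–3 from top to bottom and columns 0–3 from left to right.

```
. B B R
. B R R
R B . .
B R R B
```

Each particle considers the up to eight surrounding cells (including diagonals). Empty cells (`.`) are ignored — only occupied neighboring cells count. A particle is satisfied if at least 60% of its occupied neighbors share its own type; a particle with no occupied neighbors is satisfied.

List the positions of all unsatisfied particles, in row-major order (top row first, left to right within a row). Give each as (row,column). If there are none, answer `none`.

(0,2), (1,2), (2,0), (2,1), (3,0), (3,1), (3,2), (3,3)

Row 0: (0,1)B 2/3 satisfied · (0,2)B 2/5 not · (0,3)R 2/3 satisfied
Row 1: (1,1)B 3/5 satisfied · (1,2)R 2/6 not · (1,3)R 2/3 satisfied
Row 2: (2,0)R 1/4 not · (2,1)B 2/6 not
Row 3: (3,0)B 1/3 not · (3,1)R 2/4 not · (3,2)R 1/3 not · (3,3)B 0/1 not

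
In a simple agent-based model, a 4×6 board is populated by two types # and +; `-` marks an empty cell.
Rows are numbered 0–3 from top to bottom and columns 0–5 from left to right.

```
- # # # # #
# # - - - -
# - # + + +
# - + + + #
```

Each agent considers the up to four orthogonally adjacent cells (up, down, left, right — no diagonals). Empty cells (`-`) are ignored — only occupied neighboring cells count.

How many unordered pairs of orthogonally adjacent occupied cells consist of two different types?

Scan each occupied cell's neighbors to the right and below so each pair is counted once.
From row 0: 0 unlike of 5 pairs (running 0/5).
From row 1: 0 unlike of 2 pairs (running 0/7).
From row 2: 3 unlike of 8 pairs (running 3/15).
From row 3: 1 unlike of 3 pairs (running 4/18).
Total adjacent occupied pairs: 18; unlike-type pairs: 4.

4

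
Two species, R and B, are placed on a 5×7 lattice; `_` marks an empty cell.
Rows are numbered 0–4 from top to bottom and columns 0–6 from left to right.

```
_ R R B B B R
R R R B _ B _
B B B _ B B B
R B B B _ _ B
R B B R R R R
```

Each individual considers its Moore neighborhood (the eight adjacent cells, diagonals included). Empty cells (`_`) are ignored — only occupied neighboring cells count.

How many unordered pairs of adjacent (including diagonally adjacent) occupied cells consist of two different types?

Scan each occupied cell's neighbors to the right and below (and the two forward diagonals) so each pair is counted once.
Row 0: R(0,1)–R(0,2)= R(0,1)–R(1,1)= R(0,1)–R(1,2)= R(0,1)–R(1,0)= R(0,2)–B(0,3)≠ R(0,2)–R(1,2)= R(0,2)–B(1,3)≠ R(0,2)–R(1,1)= B(0,3)–B(0,4)= B(0,3)–B(1,3)= B(0,3)–R(1,2)≠ B(0,4)–B(0,5)= B(0,4)–B(1,5)= B(0,4)–B(1,3)= B(0,5)–R(0,6)≠ B(0,5)–B(1,5)= R(0,6)–B(1,5)≠  → 5/17 unlike.
Row 1: R(1,0)–R(1,1)= R(1,0)–B(2,0)≠ R(1,0)–B(2,1)≠ R(1,1)–R(1,2)= R(1,1)–B(2,1)≠ R(1,1)–B(2,2)≠ R(1,1)–B(2,0)≠ R(1,2)–B(1,3)≠ R(1,2)–B(2,2)≠ R(1,2)–B(2,1)≠ B(1,3)–B(2,4)= B(1,3)–B(2,2)= B(1,5)–B(2,5)= B(1,5)–B(2,6)= B(1,5)–B(2,4)=  → 8/15 unlike.
Row 2: B(2,0)–B(2,1)= B(2,0)–R(3,0)≠ B(2,0)–B(3,1)= B(2,1)–B(2,2)= B(2,1)–B(3,1)= B(2,1)–B(3,2)= B(2,1)–R(3,0)≠ B(2,2)–B(3,2)= B(2,2)–B(3,3)= B(2,2)–B(3,1)= B(2,4)–B(2,5)= B(2,4)–B(3,3)= B(2,5)–B(2,6)= B(2,5)–B(3,6)= B(2,6)–B(3,6)=  → 2/15 unlike.
Row 3: R(3,0)–B(3,1)≠ R(3,0)–R(4,0)= R(3,0)–B(4,1)≠ B(3,1)–B(3,2)= B(3,1)–B(4,1)= B(3,1)–B(4,2)= B(3,1)–R(4,0)≠ B(3,2)–B(3,3)= B(3,2)–B(4,2)= B(3,2)–R(4,3)≠ B(3,2)–B(4,1)= B(3,3)–R(4,3)≠ B(3,3)–R(4,4)≠ B(3,3)–B(4,2)= B(3,6)–R(4,6)≠ B(3,6)–R(4,5)≠  → 8/16 unlike.
Row 4: R(4,0)–B(4,1)≠ B(4,1)–B(4,2)= B(4,2)–R(4,3)≠ R(4,3)–R(4,4)= R(4,4)–R(4,5)= R(4,5)–R(4,6)=  → 2/6 unlike.
Total adjacent occupied pairs: 69; unlike-type pairs: 25.

25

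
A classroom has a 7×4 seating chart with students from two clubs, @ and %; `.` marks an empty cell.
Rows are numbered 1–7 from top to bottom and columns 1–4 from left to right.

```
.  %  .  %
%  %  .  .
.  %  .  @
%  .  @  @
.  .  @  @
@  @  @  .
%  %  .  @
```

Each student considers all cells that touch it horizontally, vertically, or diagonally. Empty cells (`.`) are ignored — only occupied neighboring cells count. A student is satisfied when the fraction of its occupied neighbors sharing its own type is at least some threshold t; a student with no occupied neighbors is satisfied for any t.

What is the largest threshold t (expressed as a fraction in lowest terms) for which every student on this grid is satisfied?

Row 1: (1,2)% 2/2 · (1,4)% — no occupied neighbors
Row 2: (2,1)% 3/3 · (2,2)% 3/3
Row 3: (3,2)% 3/4 · (3,4)@ 2/2
Row 4: (4,1)% 1/1 · (4,3)@ 4/5 · (4,4)@ 4/4
Row 5: (5,3)@ 5/5 · (5,4)@ 4/4
Row 6: (6,1)@ 1/3 · (6,2)@ 3/5 · (6,3)@ 4/5
Row 7: (7,1)% 1/3 · (7,2)% 1/4 · (7,4)@ 1/1
The smallest same-type fraction is 1/4 at (7,2), which reduces to 1/4. Any threshold above that leaves this student unsatisfied.

1/4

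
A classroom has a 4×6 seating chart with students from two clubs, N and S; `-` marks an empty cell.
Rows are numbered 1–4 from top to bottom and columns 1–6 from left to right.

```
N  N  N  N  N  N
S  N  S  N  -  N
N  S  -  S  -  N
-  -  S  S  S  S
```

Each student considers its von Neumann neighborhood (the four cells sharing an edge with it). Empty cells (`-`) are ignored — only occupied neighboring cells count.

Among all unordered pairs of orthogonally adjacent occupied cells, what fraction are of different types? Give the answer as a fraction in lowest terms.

10/23

Scan each occupied cell's neighbors to the right and below so each pair is counted once.
From row 1: 2 unlike of 10 pairs (running 2/10).
From row 2: 6 unlike of 7 pairs (running 8/17).
From row 3: 2 unlike of 3 pairs (running 10/20).
From row 4: 0 unlike of 3 pairs (running 10/23).
Total adjacent occupied pairs: 23; unlike-type pairs: 10.
10/23 is already in lowest terms.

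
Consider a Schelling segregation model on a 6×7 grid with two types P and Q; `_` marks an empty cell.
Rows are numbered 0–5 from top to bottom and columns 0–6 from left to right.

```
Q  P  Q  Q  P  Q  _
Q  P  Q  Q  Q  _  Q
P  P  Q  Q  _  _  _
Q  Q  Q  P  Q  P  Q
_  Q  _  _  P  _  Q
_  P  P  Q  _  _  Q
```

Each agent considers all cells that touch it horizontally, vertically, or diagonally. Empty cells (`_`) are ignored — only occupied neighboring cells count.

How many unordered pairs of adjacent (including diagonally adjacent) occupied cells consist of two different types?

34

Scan each occupied cell's neighbors to the right and below (and the two forward diagonals) so each pair is counted once.
Row 0: Q(0,0)–P(0,1)≠ Q(0,0)–Q(1,0)= Q(0,0)–P(1,1)≠ P(0,1)–Q(0,2)≠ P(0,1)–P(1,1)= P(0,1)–Q(1,2)≠ P(0,1)–Q(1,0)≠ Q(0,2)–Q(0,3)= Q(0,2)–Q(1,2)= Q(0,2)–Q(1,3)= Q(0,2)–P(1,1)≠ Q(0,3)–P(0,4)≠ Q(0,3)–Q(1,3)= Q(0,3)–Q(1,4)= Q(0,3)–Q(1,2)= P(0,4)–Q(0,5)≠ P(0,4)–Q(1,4)≠ P(0,4)–Q(1,3)≠ Q(0,5)–Q(1,6)= Q(0,5)–Q(1,4)=  → 10/20 unlike.
Row 1: Q(1,0)–P(1,1)≠ Q(1,0)–P(2,0)≠ Q(1,0)–P(2,1)≠ P(1,1)–Q(1,2)≠ P(1,1)–P(2,1)= P(1,1)–Q(2,2)≠ P(1,1)–P(2,0)= Q(1,2)–Q(1,3)= Q(1,2)–Q(2,2)= Q(1,2)–Q(2,3)= Q(1,2)–P(2,1)≠ Q(1,3)–Q(1,4)= Q(1,3)–Q(2,3)= Q(1,3)–Q(2,2)= Q(1,4)–Q(2,3)=  → 6/15 unlike.
Row 2: P(2,0)–P(2,1)= P(2,0)–Q(3,0)≠ P(2,0)–Q(3,1)≠ P(2,1)–Q(2,2)≠ P(2,1)–Q(3,1)≠ P(2,1)–Q(3,2)≠ P(2,1)–Q(3,0)≠ Q(2,2)–Q(2,3)= Q(2,2)–Q(3,2)= Q(2,2)–P(3,3)≠ Q(2,2)–Q(3,1)= Q(2,3)–P(3,3)≠ Q(2,3)–Q(3,4)= Q(2,3)–Q(3,2)=  → 8/14 unlike.
Row 3: Q(3,0)–Q(3,1)= Q(3,0)–Q(4,1)= Q(3,1)–Q(3,2)= Q(3,1)–Q(4,1)= Q(3,2)–P(3,3)≠ Q(3,2)–Q(4,1)= P(3,3)–Q(3,4)≠ P(3,3)–P(4,4)= Q(3,4)–P(3,5)≠ Q(3,4)–P(4,4)≠ P(3,5)–Q(3,6)≠ P(3,5)–Q(4,6)≠ P(3,5)–P(4,4)= Q(3,6)–Q(4,6)=  → 6/14 unlike.
Row 4: Q(4,1)–P(5,1)≠ Q(4,1)–P(5,2)≠ P(4,4)–Q(5,3)≠ Q(4,6)–Q(5,6)=  → 3/4 unlike.
Row 5: P(5,1)–P(5,2)= P(5,2)–Q(5,3)≠  → 1/2 unlike.
Total adjacent occupied pairs: 69; unlike-type pairs: 34.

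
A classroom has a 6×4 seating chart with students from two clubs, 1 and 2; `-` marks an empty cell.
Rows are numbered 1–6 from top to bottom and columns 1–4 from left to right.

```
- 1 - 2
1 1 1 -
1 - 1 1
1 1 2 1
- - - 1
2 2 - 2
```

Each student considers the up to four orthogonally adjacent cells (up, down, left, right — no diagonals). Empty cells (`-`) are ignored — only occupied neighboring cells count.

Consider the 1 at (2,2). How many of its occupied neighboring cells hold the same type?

3

Occupied neighbors of (2,2): (1,2)=1, (2,1)=1, (2,3)=1.
Same type (1): 3 of 3.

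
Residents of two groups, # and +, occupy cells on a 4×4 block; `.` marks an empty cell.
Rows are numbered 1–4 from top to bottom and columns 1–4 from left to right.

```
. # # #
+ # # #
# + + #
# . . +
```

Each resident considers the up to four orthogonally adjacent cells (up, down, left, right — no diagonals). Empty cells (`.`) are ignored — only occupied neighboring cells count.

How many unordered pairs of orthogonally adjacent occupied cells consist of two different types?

7

Scan each occupied cell's neighbors to the right and below so each pair is counted once.
Row 1: #(1,2)–#(1,3)= #(1,2)–#(2,2)= #(1,3)–#(1,4)= #(1,3)–#(2,3)= #(1,4)–#(2,4)=  → 0/5 unlike.
Row 2: +(2,1)–#(2,2)≠ +(2,1)–#(3,1)≠ #(2,2)–#(2,3)= #(2,2)–+(3,2)≠ #(2,3)–#(2,4)= #(2,3)–+(3,3)≠ #(2,4)–#(3,4)=  → 4/7 unlike.
Row 3: #(3,1)–+(3,2)≠ #(3,1)–#(4,1)= +(3,2)–+(3,3)= +(3,3)–#(3,4)≠ #(3,4)–+(4,4)≠  → 3/5 unlike.
Total adjacent occupied pairs: 17; unlike-type pairs: 7.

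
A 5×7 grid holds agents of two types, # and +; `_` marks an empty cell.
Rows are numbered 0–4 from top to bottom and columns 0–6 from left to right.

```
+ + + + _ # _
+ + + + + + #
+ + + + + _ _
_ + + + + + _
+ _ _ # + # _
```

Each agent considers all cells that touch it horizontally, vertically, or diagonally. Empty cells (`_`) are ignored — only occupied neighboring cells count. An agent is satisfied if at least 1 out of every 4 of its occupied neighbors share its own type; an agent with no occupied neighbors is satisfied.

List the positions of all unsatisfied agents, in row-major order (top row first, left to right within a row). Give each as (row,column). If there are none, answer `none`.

Row 0: (0,0)+ 3/3 satisfied · (0,1)+ 5/5 satisfied · (0,2)+ 5/5 satisfied · (0,3)+ 4/4 satisfied · (0,5)# 1/3 satisfied
Row 1: (1,0)+ 5/5 satisfied · (1,1)+ 8/8 satisfied · (1,2)+ 8/8 satisfied · (1,3)+ 7/7 satisfied · (1,4)+ 5/6 satisfied · (1,5)+ 2/4 satisfied · (1,6)# 1/2 satisfied
Row 2: (2,0)+ 4/4 satisfied · (2,1)+ 7/7 satisfied · (2,2)+ 8/8 satisfied · (2,3)+ 8/8 satisfied · (2,4)+ 7/7 satisfied
Row 3: (3,1)+ 5/5 satisfied · (3,2)+ 5/6 satisfied · (3,3)+ 6/7 satisfied · (3,4)+ 5/7 satisfied · (3,5)+ 3/4 satisfied
Row 4: (4,0)+ 1/1 satisfied · (4,3)# 0/4 not · (4,4)+ 3/5 satisfied · (4,5)# 0/3 not

(4,3), (4,5)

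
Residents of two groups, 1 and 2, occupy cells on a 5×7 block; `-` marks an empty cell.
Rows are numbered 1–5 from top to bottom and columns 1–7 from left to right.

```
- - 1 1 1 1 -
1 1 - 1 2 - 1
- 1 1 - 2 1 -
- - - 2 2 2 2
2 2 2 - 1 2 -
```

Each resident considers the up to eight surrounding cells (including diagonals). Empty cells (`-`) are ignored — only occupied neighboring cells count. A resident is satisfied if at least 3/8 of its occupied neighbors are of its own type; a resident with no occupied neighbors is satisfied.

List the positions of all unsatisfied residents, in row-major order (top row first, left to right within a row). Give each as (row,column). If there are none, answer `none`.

(2,5), (3,6), (5,5)

Row 1: (1,3)1 3/3 satisfied · (1,4)1 3/4 satisfied · (1,5)1 3/4 satisfied · (1,6)1 2/3 satisfied
Row 2: (2,1)1 2/2 satisfied · (2,2)1 4/4 satisfied · (2,4)1 4/6 satisfied · (2,5)2 1/6 not · (2,7)1 2/2 satisfied
Row 3: (3,2)1 3/3 satisfied · (3,3)1 3/4 satisfied · (3,5)2 4/6 satisfied · (3,6)1 1/6 not
Row 4: (4,4)2 3/5 satisfied · (4,5)2 4/6 satisfied · (4,6)2 4/6 satisfied · (4,7)2 2/3 satisfied
Row 5: (5,1)2 1/1 satisfied · (5,2)2 2/2 satisfied · (5,3)2 2/2 satisfied · (5,5)1 0/4 not · (5,6)2 3/4 satisfied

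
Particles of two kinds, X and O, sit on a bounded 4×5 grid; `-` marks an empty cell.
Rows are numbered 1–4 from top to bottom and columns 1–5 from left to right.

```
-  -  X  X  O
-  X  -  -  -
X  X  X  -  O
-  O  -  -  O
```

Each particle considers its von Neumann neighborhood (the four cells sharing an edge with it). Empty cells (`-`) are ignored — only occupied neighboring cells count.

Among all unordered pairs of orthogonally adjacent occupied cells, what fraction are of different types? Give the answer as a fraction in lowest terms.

Scan each occupied cell's neighbors to the right and below so each pair is counted once.
From row 1: 1 unlike of 2 pairs (running 1/2).
From row 2: 0 unlike of 1 pairs (running 1/3).
From row 3: 1 unlike of 4 pairs (running 2/7).
Total adjacent occupied pairs: 7; unlike-type pairs: 2.
2/7 is already in lowest terms.

2/7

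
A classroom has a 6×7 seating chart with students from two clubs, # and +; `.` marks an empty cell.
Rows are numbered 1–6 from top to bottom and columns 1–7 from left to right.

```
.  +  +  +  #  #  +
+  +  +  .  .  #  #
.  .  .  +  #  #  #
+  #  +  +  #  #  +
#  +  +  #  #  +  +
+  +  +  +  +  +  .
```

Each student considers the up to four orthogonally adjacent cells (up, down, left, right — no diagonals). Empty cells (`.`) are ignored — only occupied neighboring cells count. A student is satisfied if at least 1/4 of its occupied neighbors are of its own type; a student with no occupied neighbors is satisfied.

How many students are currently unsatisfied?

4

Row 1: (1,2)+ 2/2 satisfied · (1,3)+ 3/3 satisfied · (1,4)+ 1/2 satisfied · (1,5)# 1/2 satisfied · (1,6)# 2/3 satisfied · (1,7)+ 0/2 not
Row 2: (2,1)+ 1/1 satisfied · (2,2)+ 3/3 satisfied · (2,3)+ 2/2 satisfied · (2,6)# 3/3 satisfied · (2,7)# 2/3 satisfied
Row 3: (3,4)+ 1/2 satisfied · (3,5)# 2/3 satisfied · (3,6)# 4/4 satisfied · (3,7)# 2/3 satisfied
Row 4: (4,1)+ 0/2 not · (4,2)# 0/3 not · (4,3)+ 2/3 satisfied · (4,4)+ 2/4 satisfied · (4,5)# 3/4 satisfied · (4,6)# 2/4 satisfied · (4,7)+ 1/3 satisfied
Row 5: (5,1)# 0/3 not · (5,2)+ 2/4 satisfied · (5,3)+ 3/4 satisfied · (5,4)# 1/4 satisfied · (5,5)# 2/4 satisfied · (5,6)+ 2/4 satisfied · (5,7)+ 2/2 satisfied
Row 6: (6,1)+ 1/2 satisfied · (6,2)+ 3/3 satisfied · (6,3)+ 3/3 satisfied · (6,4)+ 2/3 satisfied · (6,5)+ 2/3 satisfied · (6,6)+ 2/2 satisfied
Unsatisfied: (1,7), (4,1), (4,2), (5,1) — 4 in total.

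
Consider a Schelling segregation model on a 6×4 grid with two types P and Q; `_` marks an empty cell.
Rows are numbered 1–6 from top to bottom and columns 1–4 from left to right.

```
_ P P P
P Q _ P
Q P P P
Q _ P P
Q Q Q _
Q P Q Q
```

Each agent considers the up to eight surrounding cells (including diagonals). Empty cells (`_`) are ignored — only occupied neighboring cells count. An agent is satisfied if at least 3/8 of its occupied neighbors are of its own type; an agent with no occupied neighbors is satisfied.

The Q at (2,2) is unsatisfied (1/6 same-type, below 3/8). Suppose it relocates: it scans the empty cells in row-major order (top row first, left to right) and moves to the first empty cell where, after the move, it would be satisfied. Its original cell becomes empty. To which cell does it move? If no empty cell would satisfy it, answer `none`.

Vacating (2,2). Empty cells in order:
  (1,1): 0/2 same-type → still unsatisfied.
  (2,3): 0/7 same-type → still unsatisfied.
  (4,2): 5/8 same-type → satisfied — stop here.

(4,2)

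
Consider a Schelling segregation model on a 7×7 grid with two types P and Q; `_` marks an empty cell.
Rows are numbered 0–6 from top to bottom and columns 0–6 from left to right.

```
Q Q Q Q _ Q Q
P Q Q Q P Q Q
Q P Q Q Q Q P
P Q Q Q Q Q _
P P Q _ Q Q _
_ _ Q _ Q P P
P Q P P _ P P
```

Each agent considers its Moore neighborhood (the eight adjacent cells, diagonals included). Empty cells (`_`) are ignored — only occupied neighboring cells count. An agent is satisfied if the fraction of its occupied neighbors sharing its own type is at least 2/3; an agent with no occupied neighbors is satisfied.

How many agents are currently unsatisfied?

15

(0,0)Q 2/3 satisfied
(0,1)Q 4/5 satisfied
(0,2)Q 5/5 satisfied
(0,3)Q 3/4 satisfied
(0,5)Q 3/4 satisfied
(0,6)Q 3/3 satisfied
(1,0)P 1/5 not
(1,1)Q 6/8 satisfied
(1,2)Q 7/8 satisfied
(1,3)Q 6/7 satisfied
(1,4)P 0/7 not
(1,5)Q 5/7 satisfied
(1,6)Q 4/5 satisfied
(2,0)Q 2/5 not
(2,1)P 2/8 not
(2,2)Q 7/8 satisfied
(2,3)Q 7/8 satisfied
(2,4)Q 7/8 satisfied
(2,5)Q 5/7 satisfied
(2,6)P 0/4 not
(3,0)P 3/5 not
(3,1)Q 4/8 not
(3,2)Q 5/7 satisfied
(3,3)Q 7/7 satisfied
(3,4)Q 7/7 satisfied
(3,5)Q 5/6 satisfied
(4,0)P 2/3 satisfied
(4,1)P 2/6 not
(4,2)Q 4/5 satisfied
(4,4)Q 5/6 satisfied
(4,5)Q 4/6 satisfied
(5,2)Q 2/5 not
(5,4)Q 2/5 not
(5,5)P 3/6 not
(5,6)P 3/4 satisfied
(6,0)P 0/1 not
(6,1)Q 1/3 not
(6,2)P 1/3 not
(6,3)P 1/3 not
(6,5)P 3/4 satisfied
(6,6)P 3/3 satisfied
Unsatisfied: (1,0), (1,4), (2,0), (2,1), (2,6), (3,0), (3,1), (4,1), (5,2), (5,4), (5,5), (6,0), (6,1), (6,2), (6,3) — 15 in total.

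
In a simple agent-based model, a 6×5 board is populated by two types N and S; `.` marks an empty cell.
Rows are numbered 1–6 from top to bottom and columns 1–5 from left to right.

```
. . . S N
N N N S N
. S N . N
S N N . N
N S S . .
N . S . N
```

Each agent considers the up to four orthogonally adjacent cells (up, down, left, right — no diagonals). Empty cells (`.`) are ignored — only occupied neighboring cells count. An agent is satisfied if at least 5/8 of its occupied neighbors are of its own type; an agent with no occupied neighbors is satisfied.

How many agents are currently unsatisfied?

Row 1: (1,4)S 1/2 unhappy · (1,5)N 1/2 unhappy
Row 2: (2,1)N 1/1 ok · (2,2)N 2/3 ok · (2,3)N 2/3 ok · (2,4)S 1/3 unhappy · (2,5)N 2/3 ok
Row 3: (3,2)S 0/3 unhappy · (3,3)N 2/3 ok · (3,5)N 2/2 ok
Row 4: (4,1)S 0/2 unhappy · (4,2)N 1/4 unhappy · (4,3)N 2/3 ok · (4,5)N 1/1 ok
Row 5: (5,1)N 1/3 unhappy · (5,2)S 1/3 unhappy · (5,3)S 2/3 ok
Row 6: (6,1)N 1/1 ok · (6,3)S 1/1 ok · (6,5)N 0/0 ok
Unsatisfied: (1,4), (1,5), (2,4), (3,2), (4,1), (4,2), (5,1), (5,2) — 8 in total.

8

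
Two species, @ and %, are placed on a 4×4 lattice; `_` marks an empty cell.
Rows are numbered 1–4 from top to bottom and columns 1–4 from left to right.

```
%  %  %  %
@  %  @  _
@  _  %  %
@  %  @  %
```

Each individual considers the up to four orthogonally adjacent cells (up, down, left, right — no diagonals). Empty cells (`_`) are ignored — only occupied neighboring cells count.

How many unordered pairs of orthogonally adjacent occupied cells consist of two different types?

9

Scan each occupied cell's neighbors to the right and below so each pair is counted once.
From row 1: 2 unlike of 6 pairs (running 2/6).
From row 2: 3 unlike of 4 pairs (running 5/10).
From row 3: 1 unlike of 4 pairs (running 6/14).
From row 4: 3 unlike of 3 pairs (running 9/17).
Total adjacent occupied pairs: 17; unlike-type pairs: 9.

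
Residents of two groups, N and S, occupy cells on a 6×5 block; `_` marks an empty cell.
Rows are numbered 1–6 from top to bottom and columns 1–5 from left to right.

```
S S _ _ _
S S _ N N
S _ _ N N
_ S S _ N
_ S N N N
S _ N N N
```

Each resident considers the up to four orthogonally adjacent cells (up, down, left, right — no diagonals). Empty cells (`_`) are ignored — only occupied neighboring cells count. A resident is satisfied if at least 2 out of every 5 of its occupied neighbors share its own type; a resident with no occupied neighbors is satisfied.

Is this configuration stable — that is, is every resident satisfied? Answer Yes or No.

Yes

(1,1)S 2/2 satisfied
(1,2)S 2/2 satisfied
(2,1)S 3/3 satisfied
(2,2)S 2/2 satisfied
(2,4)N 2/2 satisfied
(2,5)N 2/2 satisfied
(3,1)S 1/1 satisfied
(3,4)N 2/2 satisfied
(3,5)N 3/3 satisfied
(4,2)S 2/2 satisfied
(4,3)S 1/2 satisfied
(4,5)N 2/2 satisfied
(5,2)S 1/2 satisfied
(5,3)N 2/4 satisfied
(5,4)N 3/3 satisfied
(5,5)N 3/3 satisfied
(6,1)S 0/0 satisfied
(6,3)N 2/2 satisfied
(6,4)N 3/3 satisfied
(6,5)N 2/2 satisfied
All meet the threshold, so the configuration is stable.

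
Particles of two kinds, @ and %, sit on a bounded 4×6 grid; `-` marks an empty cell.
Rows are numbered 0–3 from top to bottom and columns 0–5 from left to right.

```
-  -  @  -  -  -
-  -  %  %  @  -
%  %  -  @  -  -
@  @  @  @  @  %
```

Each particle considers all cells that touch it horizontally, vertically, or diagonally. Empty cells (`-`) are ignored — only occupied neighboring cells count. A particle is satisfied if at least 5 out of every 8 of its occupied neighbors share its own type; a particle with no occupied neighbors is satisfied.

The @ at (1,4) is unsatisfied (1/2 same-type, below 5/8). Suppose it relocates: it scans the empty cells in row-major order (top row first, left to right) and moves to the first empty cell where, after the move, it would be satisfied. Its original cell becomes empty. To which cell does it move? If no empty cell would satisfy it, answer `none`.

Vacating (1,4). Empty cells in order:
  (0,0): 0/0 same-type → satisfied — stop here.

(0,0)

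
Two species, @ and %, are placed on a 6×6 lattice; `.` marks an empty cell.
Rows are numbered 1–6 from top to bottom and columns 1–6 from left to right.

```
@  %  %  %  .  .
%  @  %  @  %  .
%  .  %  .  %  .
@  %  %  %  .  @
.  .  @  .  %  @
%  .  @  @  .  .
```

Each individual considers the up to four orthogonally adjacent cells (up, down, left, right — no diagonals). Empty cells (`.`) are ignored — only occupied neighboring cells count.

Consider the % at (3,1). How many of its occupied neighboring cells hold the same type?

1

Occupied neighbors of (3,1): (2,1)=%, (4,1)=@.
Same type (%): 1 of 2.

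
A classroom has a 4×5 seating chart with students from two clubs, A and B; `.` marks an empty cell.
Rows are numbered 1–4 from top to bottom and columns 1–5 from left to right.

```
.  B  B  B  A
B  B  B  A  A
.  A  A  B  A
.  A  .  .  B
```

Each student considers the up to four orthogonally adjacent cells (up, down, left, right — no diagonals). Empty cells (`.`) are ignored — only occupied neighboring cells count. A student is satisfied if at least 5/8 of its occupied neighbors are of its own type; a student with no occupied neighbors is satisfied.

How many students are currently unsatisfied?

8

(1,2)B 2/2 satisfied
(1,3)B 3/3 satisfied
(1,4)B 1/3 not
(1,5)A 1/2 not
(2,1)B 1/1 satisfied
(2,2)B 3/4 satisfied
(2,3)B 2/4 not
(2,4)A 1/4 not
(2,5)A 3/3 satisfied
(3,2)A 2/3 satisfied
(3,3)A 1/3 not
(3,4)B 0/3 not
(3,5)A 1/3 not
(4,2)A 1/1 satisfied
(4,5)B 0/1 not
Unsatisfied: (1,4), (1,5), (2,3), (2,4), (3,3), (3,4), (3,5), (4,5) — 8 in total.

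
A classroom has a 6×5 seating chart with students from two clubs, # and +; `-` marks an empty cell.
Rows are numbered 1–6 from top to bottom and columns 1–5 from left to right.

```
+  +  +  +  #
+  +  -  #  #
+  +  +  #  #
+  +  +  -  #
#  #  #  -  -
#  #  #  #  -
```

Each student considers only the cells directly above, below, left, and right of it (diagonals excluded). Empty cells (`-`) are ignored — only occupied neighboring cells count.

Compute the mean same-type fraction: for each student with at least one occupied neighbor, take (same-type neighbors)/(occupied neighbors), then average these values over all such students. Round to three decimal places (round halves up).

0.840

Row 1: (1,1)+ 2/2 · (1,2)+ 3/3 · (1,3)+ 2/2 · (1,4)+ 1/3 · (1,5)# 1/2
Row 2: (2,1)+ 3/3 · (2,2)+ 3/3 · (2,4)# 2/3 · (2,5)# 3/3
Row 3: (3,1)+ 3/3 · (3,2)+ 4/4 · (3,3)+ 2/3 · (3,4)# 2/3 · (3,5)# 3/3
Row 4: (4,1)+ 2/3 · (4,2)+ 3/4 · (4,3)+ 2/3 · (4,5)# 1/1
Row 5: (5,1)# 2/3 · (5,2)# 3/4 · (5,3)# 2/3
Row 6: (6,1)# 2/2 · (6,2)# 3/3 · (6,3)# 3/3 · (6,4)# 1/1
Sum over 25 students: 2/2 + 3/3 + 2/2 + 1/3 + 1/2 + 3/3 + 3/3 + 2/3 + 3/3 + 3/3 + 4/4 + 2/3 + 2/3 + 3/3 + 2/3 + 3/4 + 2/3 + 1/1 + 2/3 + 3/4 + 2/3 + 2/2 + 3/3 + 3/3 + 1/1 = 21; mean = 21 ÷ 25 = 21/25 = 0.84 → 0.840.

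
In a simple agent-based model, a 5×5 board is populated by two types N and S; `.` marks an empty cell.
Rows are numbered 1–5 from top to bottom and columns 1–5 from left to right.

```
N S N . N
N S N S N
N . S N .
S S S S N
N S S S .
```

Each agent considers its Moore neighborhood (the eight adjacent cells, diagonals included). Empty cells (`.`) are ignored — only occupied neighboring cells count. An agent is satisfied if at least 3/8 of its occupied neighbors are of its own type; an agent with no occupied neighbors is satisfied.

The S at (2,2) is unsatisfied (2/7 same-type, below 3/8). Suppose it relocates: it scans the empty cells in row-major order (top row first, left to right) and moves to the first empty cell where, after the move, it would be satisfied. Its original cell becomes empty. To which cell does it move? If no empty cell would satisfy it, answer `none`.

Vacating (2,2). Empty cells in order:
  (1,4): 1/5 same-type → still unsatisfied.
  (3,2): 4/7 same-type → satisfied — stop here.

(3,2)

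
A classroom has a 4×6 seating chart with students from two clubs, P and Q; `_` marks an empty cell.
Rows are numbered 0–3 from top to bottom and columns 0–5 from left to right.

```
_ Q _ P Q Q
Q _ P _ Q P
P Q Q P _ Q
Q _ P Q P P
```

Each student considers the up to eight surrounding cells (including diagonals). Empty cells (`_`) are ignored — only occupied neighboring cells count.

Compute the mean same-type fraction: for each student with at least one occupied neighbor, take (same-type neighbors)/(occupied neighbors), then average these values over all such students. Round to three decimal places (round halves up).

(0,1)Q 1/2
(0,3)P 1/3
(0,4)Q 2/4
(0,5)Q 2/3
(1,0)Q 2/3
(1,2)P 2/5
(1,4)Q 3/6
(1,5)P 0/4
(2,0)P 0/3
(2,1)Q 3/6
(2,2)Q 2/5
(2,3)P 3/6
(2,5)Q 1/4
(3,0)Q 1/2
(3,2)P 1/4
(3,3)Q 1/4
(3,4)P 2/4
(3,5)P 1/2
Sum over 18 students: 1/2 + 1/3 + 2/4 + 2/3 + 2/3 + 2/5 + 3/6 + 0/4 + 0/3 + 3/6 + 2/5 + 3/6 + 1/4 + 1/2 + 1/4 + 1/4 + 2/4 + 1/2 = 433/60; mean = 433/60 ÷ 18 = 433/1080 = 0.400925… → 0.401.

0.401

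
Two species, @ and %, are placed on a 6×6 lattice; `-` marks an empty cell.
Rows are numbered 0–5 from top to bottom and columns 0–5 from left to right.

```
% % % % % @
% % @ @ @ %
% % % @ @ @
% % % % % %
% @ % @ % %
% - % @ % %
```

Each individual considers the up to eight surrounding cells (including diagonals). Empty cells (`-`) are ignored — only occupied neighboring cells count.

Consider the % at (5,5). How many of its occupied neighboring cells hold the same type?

Occupied neighbors of (5,5): (4,4)=%, (4,5)=%, (5,4)=%.
Same type (%): 3 of 3.

3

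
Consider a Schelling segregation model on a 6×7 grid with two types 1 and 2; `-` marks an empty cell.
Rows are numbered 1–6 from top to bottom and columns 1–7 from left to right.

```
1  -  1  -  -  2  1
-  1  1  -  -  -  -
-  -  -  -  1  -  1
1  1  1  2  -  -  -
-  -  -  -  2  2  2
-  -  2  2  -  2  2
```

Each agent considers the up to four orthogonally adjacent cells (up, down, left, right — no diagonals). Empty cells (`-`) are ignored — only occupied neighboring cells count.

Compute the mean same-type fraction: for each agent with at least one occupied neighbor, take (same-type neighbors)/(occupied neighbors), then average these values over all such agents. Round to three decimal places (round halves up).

(1,1)1 — no occupied neighbors
(1,3)1 1/1
(1,6)2 0/1
(1,7)1 0/1
(2,2)1 1/1
(2,3)1 2/2
(3,5)1 — no occupied neighbors
(3,7)1 — no occupied neighbors
(4,1)1 1/1
(4,2)1 2/2
(4,3)1 1/2
(4,4)2 0/1
(5,5)2 1/1
(5,6)2 3/3
(5,7)2 2/2
(6,3)2 1/1
(6,4)2 1/1
(6,6)2 2/2
(6,7)2 2/2
Sum over 16 agents: 1/1 + 0/1 + 0/1 + 1/1 + 2/2 + 1/1 + 2/2 + 1/2 + 0/1 + 1/1 + 3/3 + 2/2 + 1/1 + 1/1 + 2/2 + 2/2 = 25/2; mean = 25/2 ÷ 16 = 25/32 = 0.78125 → 0.781.

0.781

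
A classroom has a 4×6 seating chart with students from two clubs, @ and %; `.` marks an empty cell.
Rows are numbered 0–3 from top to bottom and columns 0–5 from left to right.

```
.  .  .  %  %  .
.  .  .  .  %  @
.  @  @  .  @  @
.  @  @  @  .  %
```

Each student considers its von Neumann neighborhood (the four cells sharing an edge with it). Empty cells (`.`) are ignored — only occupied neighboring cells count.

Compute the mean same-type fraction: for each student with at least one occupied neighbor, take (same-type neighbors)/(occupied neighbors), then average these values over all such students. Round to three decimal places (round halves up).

0.750

(0,3)% 1/1
(0,4)% 2/2
(1,4)% 1/3
(1,5)@ 1/2
(2,1)@ 2/2
(2,2)@ 2/2
(2,4)@ 1/2
(2,5)@ 2/3
(3,1)@ 2/2
(3,2)@ 3/3
(3,3)@ 1/1
(3,5)% 0/1
Sum over 12 students: 1/1 + 2/2 + 1/3 + 1/2 + 2/2 + 2/2 + 1/2 + 2/3 + 2/2 + 3/3 + 1/1 + 0/1 = 9; mean = 9 ÷ 12 = 3/4 = 0.75 → 0.750.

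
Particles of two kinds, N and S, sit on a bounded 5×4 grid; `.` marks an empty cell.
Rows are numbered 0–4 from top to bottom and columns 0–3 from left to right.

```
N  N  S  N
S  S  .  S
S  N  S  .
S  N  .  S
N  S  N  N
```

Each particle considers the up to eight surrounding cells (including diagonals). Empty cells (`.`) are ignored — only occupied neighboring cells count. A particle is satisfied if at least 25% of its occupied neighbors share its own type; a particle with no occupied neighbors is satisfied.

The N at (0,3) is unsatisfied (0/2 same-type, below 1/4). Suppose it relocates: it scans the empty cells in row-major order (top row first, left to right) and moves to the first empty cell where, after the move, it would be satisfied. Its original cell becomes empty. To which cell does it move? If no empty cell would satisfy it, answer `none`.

Vacating (0,3). Empty cells in order:
  (1,2): 2/6 same-type → satisfied — stop here.

(1,2)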